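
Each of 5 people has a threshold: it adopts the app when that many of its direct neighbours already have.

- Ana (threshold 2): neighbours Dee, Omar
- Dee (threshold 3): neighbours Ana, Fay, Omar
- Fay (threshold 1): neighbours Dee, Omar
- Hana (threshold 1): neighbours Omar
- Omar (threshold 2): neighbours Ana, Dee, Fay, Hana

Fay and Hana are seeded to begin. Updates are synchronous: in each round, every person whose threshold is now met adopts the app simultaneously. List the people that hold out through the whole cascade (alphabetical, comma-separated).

Round 1 — Fay, Hana adopt the app (initial).
Round 2 — checking thresholds:
  Dee: 1 of 3 neighbours < 3, holds.
  Omar: 2 of 4 neighbours ≥ 2, adopts the app.
Round 3 — no new adoptions; cascade stops.

Ana, Dee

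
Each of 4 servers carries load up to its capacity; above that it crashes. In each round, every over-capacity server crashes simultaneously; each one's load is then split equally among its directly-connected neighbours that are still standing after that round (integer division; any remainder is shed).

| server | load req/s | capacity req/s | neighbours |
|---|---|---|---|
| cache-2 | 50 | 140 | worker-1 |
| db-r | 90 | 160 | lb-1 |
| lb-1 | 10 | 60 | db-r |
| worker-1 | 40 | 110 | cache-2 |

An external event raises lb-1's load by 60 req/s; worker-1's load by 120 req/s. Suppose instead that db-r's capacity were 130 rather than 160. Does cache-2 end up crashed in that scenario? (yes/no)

yes

With db-r's capacity at 130:
Round 1 — lb-1 at 70 > 60; worker-1 at 160 > 110. lb-1, worker-1 crash.
  lb-1 sheds 70 req/s to db-r: 70 each.
    db-r: 90+70 = 160 > 130
  worker-1 sheds 160 req/s to cache-2: 160 each.
    cache-2: 50+160 = 210 > 140
Round 2 — cache-2, db-r crash.
  cache-2 sheds 210 req/s: no online neighbours, lost.
  db-r sheds 160 req/s: no online neighbours, lost.
No further crashes.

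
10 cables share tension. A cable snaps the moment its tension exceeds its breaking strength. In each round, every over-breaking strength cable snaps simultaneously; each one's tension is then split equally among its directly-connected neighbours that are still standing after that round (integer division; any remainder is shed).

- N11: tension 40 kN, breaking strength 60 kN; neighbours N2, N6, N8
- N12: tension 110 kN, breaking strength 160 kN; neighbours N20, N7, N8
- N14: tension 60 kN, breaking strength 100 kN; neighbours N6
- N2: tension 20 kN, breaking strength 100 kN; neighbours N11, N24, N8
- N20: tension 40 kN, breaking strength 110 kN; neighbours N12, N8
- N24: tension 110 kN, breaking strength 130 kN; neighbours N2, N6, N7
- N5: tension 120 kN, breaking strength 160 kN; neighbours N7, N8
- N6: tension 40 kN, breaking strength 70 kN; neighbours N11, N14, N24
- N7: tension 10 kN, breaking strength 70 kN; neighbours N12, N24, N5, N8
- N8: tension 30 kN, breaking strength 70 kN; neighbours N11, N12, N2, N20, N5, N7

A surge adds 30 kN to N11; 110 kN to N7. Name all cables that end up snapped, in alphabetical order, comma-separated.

Round 1 — N11 at 70 > 60; N7 at 120 > 70. N11, N7 snap.
  N11 sheds 70 kN to N2, N6, N8: 23 each (1 lost).
    N2: 20+23 = 43 ≤ 100
    N6: 40+23 = 63 ≤ 70
    N8: 30+23 = 53 ≤ 70
  N7 sheds 120 kN to N12, N24, N5, N8: 30 each.
    N12: 110+30 = 140 ≤ 160
    N24: 110+30 = 140 > 130
    N5: 120+30 = 150 ≤ 160
    N8: 53+30 = 83 > 70
Round 2 — N24, N8 snap.
  N24 sheds 140 kN to N2, N6: 70 each.
    N2: 43+70 = 113 > 100
    N6: 63+70 = 133 > 70
  N8 sheds 83 kN to N12, N2, N20, N5: 20 each (3 lost).
    N12: 140+20 = 160 ≤ 160
    N2: 113+20 = 133 > 100
    N20: 40+20 = 60 ≤ 110
    N5: 150+20 = 170 > 160
Round 3 — N2, N5, N6 snap.
  N2 sheds 133 kN: no online neighbours, lost.
  N5 sheds 170 kN: no online neighbours, lost.
  N6 sheds 133 kN to N14: 133 each.
    N14: 60+133 = 193 > 100
Round 4 — N14 snaps.
  N14 sheds 193 kN: no online neighbours, lost.
No further breaks.

N11, N14, N2, N24, N5, N6, N7, N8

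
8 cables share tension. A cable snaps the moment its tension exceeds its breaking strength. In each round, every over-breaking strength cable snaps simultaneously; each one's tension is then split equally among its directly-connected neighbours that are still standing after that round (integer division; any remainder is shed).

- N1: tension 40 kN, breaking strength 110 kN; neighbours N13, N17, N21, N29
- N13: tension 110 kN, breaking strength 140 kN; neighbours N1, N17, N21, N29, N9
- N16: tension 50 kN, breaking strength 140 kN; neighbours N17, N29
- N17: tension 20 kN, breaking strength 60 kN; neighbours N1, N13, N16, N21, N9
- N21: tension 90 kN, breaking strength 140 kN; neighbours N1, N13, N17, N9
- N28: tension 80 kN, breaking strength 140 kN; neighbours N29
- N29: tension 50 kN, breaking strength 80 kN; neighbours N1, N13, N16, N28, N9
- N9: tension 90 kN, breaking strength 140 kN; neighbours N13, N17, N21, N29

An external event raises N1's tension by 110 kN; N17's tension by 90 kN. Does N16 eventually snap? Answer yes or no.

no

Round 1 — N1 at 150 > 110; N17 at 110 > 60. N1, N17 snap.
  N1 sheds 150 kN to N13, N21, N29: 50 each.
    N13: 110+50 = 160 > 140
    N21: 90+50 = 140 ≤ 140
    N29: 50+50 = 100 > 80
  N17 sheds 110 kN to N13, N16, N21, N9: 27 each (2 lost).
    N13: 160+27 = 187 > 140
    N16: 50+27 = 77 ≤ 140
    N21: 140+27 = 167 > 140
    N9: 90+27 = 117 ≤ 140
Round 2 — N13, N21, N29 snap.
  N13 sheds 187 kN to N9: 187 each.
    N9: 117+187 = 304 > 140
  N21 sheds 167 kN to N9: 167 each.
    N9: 304+167 = 471 > 140
  N29 sheds 100 kN to N16, N28, N9: 33 each (1 lost).
    N16: 77+33 = 110 ≤ 140
    N28: 80+33 = 113 ≤ 140
    N9: 471+33 = 504 > 140
Round 3 — N9 snaps.
  N9 sheds 504 kN: no online neighbours, lost.
No further breaks.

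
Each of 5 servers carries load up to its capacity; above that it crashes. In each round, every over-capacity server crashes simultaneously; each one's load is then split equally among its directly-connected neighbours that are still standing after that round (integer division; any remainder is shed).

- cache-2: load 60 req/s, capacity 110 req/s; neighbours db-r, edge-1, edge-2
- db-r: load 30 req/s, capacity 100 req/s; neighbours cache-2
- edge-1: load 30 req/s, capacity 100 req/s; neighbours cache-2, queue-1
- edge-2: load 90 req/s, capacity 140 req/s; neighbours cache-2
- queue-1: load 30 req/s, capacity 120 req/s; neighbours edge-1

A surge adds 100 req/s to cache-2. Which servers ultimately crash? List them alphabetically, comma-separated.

Round 1 — cache-2 at 160 > 110. cache-2 crashes.
  cache-2 sheds 160 req/s to db-r, edge-1, edge-2: 53 each (1 lost).
    db-r: 30+53 = 83 ≤ 100
    edge-1: 30+53 = 83 ≤ 100
    edge-2: 90+53 = 143 > 140
Round 2 — edge-2 crashes.
  edge-2 sheds 143 req/s: no online neighbours, lost.
No further crashes.

cache-2, edge-2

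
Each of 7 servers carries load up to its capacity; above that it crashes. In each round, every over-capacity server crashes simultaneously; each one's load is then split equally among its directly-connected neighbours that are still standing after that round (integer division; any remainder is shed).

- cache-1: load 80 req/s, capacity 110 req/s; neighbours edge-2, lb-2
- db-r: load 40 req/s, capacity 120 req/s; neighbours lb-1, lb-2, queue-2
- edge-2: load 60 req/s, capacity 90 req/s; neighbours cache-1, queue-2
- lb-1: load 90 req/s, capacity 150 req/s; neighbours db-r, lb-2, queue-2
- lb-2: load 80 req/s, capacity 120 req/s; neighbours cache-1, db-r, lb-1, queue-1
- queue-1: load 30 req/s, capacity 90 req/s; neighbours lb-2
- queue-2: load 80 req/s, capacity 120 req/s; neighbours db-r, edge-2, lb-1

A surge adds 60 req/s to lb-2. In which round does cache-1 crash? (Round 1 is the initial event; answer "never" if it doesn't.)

2

Round 1 — lb-2 at 140 > 120. lb-2 crashes.
  lb-2 sheds 140 req/s to cache-1, db-r, lb-1, queue-1: 35 each.
    cache-1: 80+35 = 115 > 110
    db-r: 40+35 = 75 ≤ 120
    lb-1: 90+35 = 125 ≤ 150
    queue-1: 30+35 = 65 ≤ 90
Round 2 — cache-1 crashes.
  cache-1 sheds 115 req/s to edge-2: 115 each.
    edge-2: 60+115 = 175 > 90
Round 3 — edge-2 crashes.
  edge-2 sheds 175 req/s to queue-2: 175 each.
    queue-2: 80+175 = 255 > 120
Round 4 — queue-2 crashes.
  queue-2 sheds 255 req/s to db-r, lb-1: 127 each (1 lost).
    db-r: 75+127 = 202 > 120
    lb-1: 125+127 = 252 > 150
Round 5 — db-r, lb-1 crash.
  db-r sheds 202 req/s: no online neighbours, lost.
  lb-1 sheds 252 req/s: no online neighbours, lost.
No further crashes.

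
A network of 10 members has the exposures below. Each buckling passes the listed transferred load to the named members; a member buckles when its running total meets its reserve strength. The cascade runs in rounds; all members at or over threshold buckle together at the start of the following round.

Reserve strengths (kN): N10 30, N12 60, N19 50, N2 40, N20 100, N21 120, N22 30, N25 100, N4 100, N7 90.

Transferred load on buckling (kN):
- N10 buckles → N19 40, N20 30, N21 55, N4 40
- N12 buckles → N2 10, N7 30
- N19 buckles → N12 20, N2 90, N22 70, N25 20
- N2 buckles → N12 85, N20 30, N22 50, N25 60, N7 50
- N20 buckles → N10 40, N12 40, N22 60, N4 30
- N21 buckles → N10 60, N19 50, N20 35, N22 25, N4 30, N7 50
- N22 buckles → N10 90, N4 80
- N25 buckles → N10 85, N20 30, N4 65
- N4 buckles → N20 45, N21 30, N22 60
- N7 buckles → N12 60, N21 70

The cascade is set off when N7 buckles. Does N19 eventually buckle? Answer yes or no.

no

Round 1 — N7 buckles (initial).
  N12: +60 → 60 ≥ 60
  N21: +70 → 70 < 120
Round 2 — N12 buckles.
  N2: +10 → 10 < 40
No further bucklings.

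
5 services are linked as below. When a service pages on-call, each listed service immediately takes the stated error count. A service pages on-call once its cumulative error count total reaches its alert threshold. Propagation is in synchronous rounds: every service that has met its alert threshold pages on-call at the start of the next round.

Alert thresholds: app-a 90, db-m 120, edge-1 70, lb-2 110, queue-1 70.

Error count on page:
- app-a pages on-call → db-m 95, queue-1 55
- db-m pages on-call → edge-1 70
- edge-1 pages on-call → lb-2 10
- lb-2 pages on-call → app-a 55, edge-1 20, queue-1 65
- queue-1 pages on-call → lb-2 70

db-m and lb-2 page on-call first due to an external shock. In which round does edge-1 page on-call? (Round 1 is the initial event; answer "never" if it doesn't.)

Round 1 — db-m, lb-2 page on-call (initial).
  app-a: +55 → 55 < 90
  edge-1: +70+20 → 90 ≥ 70
  queue-1: +65 → 65 < 70
Round 2 — edge-1 pages on-call.
No further pages.

2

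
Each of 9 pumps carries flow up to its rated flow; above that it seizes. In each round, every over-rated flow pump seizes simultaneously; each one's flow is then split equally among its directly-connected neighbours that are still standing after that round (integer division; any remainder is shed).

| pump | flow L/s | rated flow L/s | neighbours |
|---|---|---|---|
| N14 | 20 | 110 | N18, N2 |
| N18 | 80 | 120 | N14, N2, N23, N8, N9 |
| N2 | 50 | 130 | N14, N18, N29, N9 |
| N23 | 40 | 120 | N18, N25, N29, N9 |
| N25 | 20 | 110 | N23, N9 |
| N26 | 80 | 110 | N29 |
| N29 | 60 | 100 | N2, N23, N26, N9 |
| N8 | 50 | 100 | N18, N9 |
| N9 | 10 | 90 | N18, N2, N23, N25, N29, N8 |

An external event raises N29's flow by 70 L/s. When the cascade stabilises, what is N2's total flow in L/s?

82

Round 1 — N29 at 130 > 100. N29 seizes.
  N29 sheds 130 L/s to N2, N23, N26, N9: 32 each (2 lost).
    N2: 50+32 = 82 ≤ 130
    N23: 40+32 = 72 ≤ 120
    N26: 80+32 = 112 > 110
    N9: 10+32 = 42 ≤ 90
Round 2 — N26 seizes.
  N26 sheds 112 L/s: no online neighbours, lost.
No further seizures.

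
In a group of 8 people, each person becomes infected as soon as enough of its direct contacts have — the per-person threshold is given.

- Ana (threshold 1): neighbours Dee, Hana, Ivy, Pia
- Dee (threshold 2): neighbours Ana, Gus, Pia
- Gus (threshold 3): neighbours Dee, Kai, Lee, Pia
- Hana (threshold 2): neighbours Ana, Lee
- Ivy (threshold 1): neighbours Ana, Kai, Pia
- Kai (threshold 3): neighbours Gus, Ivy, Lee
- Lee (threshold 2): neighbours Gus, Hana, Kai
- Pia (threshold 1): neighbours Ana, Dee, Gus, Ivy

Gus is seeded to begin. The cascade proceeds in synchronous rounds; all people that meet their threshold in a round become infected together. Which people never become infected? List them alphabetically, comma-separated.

Hana, Kai, Lee

Round 1 — Gus becomes infected (initial).
Round 2 — checking thresholds:
  Dee: 1 of 3 neighbours < 2, holds.
  Kai: 1 of 3 neighbours < 3, holds.
  Lee: 1 of 3 neighbours < 2, holds.
  Pia: 1 of 4 neighbours ≥ 1, becomes infected.
Round 3 — checking thresholds:
  Ana: 1 of 4 neighbours ≥ 1, becomes infected.
  Dee: 2 of 3 neighbours ≥ 2, becomes infected.
  Ivy: 1 of 3 neighbours ≥ 1, becomes infected.
  Kai: 1 of 3 neighbours < 3, holds.
  Lee: 1 of 3 neighbours < 2, holds.
Round 4 — no new infections; cascade stops.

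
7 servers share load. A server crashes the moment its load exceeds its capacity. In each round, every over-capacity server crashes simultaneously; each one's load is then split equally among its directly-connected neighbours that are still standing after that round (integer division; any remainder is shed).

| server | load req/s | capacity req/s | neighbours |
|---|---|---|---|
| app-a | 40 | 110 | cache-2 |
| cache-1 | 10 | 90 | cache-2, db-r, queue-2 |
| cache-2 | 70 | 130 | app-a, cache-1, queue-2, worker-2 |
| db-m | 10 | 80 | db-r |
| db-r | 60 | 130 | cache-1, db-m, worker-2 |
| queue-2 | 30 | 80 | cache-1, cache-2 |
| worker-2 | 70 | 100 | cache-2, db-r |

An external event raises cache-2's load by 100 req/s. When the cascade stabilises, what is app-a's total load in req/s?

Round 1 — cache-2 at 170 > 130. cache-2 crashes.
  cache-2 sheds 170 req/s to app-a, cache-1, queue-2, worker-2: 42 each (2 lost).
    app-a: 40+42 = 82 ≤ 110
    cache-1: 10+42 = 52 ≤ 90
    queue-2: 30+42 = 72 ≤ 80
    worker-2: 70+42 = 112 > 100
Round 2 — worker-2 crashes.
  worker-2 sheds 112 req/s to db-r: 112 each.
    db-r: 60+112 = 172 > 130
Round 3 — db-r crashes.
  db-r sheds 172 req/s to cache-1, db-m: 86 each.
    cache-1: 52+86 = 138 > 90
    db-m: 10+86 = 96 > 80
Round 4 — cache-1, db-m crash.
  cache-1 sheds 138 req/s to queue-2: 138 each.
    queue-2: 72+138 = 210 > 80
  db-m sheds 96 req/s: no online neighbours, lost.
Round 5 — queue-2 crashes.
  queue-2 sheds 210 req/s: no online neighbours, lost.
No further crashes.

82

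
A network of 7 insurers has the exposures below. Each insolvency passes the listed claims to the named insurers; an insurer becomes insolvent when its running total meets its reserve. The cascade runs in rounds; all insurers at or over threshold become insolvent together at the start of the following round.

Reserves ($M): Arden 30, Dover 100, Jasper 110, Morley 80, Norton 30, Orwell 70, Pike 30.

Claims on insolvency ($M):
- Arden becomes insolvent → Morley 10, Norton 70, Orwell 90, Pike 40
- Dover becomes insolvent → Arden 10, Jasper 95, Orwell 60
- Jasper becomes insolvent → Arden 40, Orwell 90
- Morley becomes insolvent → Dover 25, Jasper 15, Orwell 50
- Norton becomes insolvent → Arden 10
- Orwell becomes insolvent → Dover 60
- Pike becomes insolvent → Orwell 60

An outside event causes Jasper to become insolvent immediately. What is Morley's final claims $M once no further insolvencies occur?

10

Round 1 — Jasper becomes insolvent (initial).
  Arden: +40 → 40 ≥ 30
  Orwell: +90 → 90 ≥ 70
Round 2 — Arden, Orwell become insolvent.
  Dover: +60 → 60 < 100
  Morley: +10 → 10 < 80
  Norton: +70 → 70 ≥ 30
  Pike: +40 → 40 ≥ 30
Round 3 — Norton, Pike become insolvent.
No further insolvencies.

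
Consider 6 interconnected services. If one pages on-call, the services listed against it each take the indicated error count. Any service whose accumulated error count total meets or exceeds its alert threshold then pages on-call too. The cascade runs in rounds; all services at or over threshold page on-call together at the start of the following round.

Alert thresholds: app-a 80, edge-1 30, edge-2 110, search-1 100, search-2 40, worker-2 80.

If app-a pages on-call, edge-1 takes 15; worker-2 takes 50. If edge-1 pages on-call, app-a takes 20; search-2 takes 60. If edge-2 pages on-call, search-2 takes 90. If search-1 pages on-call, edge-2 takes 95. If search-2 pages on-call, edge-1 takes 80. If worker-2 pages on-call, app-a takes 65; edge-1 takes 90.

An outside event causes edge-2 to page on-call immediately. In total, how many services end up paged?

3

Round 1 — edge-2 pages on-call (initial).
  search-2: +90 → 90 ≥ 40
Round 2 — search-2 pages on-call.
  edge-1: +80 → 80 ≥ 30
Round 3 — edge-1 pages on-call.
  app-a: +20 → 20 < 80
No further pages.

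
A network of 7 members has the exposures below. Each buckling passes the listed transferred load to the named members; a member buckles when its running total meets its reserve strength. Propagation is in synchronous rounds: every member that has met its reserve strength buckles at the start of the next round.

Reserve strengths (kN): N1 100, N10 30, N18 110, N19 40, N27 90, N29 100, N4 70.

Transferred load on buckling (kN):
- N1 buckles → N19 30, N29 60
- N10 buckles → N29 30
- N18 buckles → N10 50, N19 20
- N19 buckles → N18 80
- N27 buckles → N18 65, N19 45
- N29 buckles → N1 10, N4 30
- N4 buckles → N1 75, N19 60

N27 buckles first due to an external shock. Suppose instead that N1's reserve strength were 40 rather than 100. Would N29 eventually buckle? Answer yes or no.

no

With N1's reserve strength at 40:
Round 1 — N27 buckles (initial).
  N18: +65 → 65 < 110
  N19: +45 → 45 ≥ 40
Round 2 — N19 buckles.
  N18: +80 → 145 ≥ 110
Round 3 — N18 buckles.
  N10: +50 → 50 ≥ 30
Round 4 — N10 buckles.
  N29: +30 → 30 < 100
No further bucklings.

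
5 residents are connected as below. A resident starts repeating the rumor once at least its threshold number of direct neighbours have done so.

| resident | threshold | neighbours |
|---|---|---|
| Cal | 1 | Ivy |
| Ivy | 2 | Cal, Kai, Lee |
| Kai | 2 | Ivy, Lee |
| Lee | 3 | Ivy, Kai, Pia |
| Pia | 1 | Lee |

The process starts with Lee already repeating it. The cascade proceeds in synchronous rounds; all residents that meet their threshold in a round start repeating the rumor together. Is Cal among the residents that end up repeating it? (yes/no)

Round 1 — Lee starts repeating the rumor (initial).
Round 2 — checking thresholds:
  Ivy: 1 of 3 neighbours < 2, holds.
  Kai: 1 of 2 neighbours < 2, holds.
  Pia: 1 of 1 neighbours ≥ 1, starts repeating the rumor.
Round 3 — no new spreads; cascade stops.

no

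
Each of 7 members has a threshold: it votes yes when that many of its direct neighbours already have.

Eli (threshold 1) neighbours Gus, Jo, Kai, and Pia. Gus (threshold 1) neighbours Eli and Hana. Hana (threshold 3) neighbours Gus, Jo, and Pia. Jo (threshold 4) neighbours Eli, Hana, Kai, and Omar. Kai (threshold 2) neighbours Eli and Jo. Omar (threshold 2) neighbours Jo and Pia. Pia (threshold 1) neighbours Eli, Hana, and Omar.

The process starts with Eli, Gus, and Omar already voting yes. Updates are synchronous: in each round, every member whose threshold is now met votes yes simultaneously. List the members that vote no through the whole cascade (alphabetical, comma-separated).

Hana, Jo, Kai

Round 1 — Eli, Gus, Omar vote yes (initial).
Round 2 — checking thresholds:
  Hana: 1 of 3 neighbours < 3, not yet.
  Jo: 2 of 4 neighbours < 4, not yet.
  Kai: 1 of 2 neighbours < 2, not yet.
  Pia: 2 of 3 neighbours ≥ 1, votes yes.
Round 3 — no new yes votes; cascade stops.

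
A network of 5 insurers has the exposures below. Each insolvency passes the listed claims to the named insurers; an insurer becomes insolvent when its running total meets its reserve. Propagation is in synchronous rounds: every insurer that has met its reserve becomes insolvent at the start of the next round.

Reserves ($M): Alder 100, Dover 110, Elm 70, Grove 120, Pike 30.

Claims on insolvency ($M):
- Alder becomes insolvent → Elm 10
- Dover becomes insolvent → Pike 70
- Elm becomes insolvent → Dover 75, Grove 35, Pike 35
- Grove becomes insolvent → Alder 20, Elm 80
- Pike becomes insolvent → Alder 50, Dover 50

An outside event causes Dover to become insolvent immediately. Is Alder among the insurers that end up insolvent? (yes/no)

Round 1 — Dover becomes insolvent (initial).
  Pike: +70 → 70 ≥ 30
Round 2 — Pike becomes insolvent.
  Alder: +50 → 50 < 100
No further insolvencies.

no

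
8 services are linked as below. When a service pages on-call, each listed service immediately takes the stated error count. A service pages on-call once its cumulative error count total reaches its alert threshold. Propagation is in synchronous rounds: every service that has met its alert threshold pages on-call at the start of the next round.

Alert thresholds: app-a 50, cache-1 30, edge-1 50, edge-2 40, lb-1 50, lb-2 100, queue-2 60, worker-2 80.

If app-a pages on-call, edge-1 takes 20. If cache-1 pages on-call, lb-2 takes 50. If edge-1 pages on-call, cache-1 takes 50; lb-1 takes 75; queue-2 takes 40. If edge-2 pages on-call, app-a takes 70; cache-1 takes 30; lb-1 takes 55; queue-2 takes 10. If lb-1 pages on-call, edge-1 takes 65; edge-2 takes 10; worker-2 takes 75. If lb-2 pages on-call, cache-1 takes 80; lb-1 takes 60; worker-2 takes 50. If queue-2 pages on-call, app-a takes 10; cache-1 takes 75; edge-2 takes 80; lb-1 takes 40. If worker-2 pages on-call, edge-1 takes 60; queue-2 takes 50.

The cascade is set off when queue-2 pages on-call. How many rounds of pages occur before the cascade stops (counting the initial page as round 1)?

Round 1 — queue-2 pages on-call (initial).
  app-a: +10 → 10 < 50
  cache-1: +75 → 75 ≥ 30
  edge-2: +80 → 80 ≥ 40
  lb-1: +40 → 40 < 50
Round 2 — cache-1, edge-2 page on-call.
  app-a: +70 → 80 ≥ 50
  lb-1: +55 → 95 ≥ 50
  lb-2: +50 → 50 < 100
Round 3 — app-a, lb-1 page on-call.
  edge-1: +20+65 → 85 ≥ 50
  worker-2: +75 → 75 < 80
Round 4 — edge-1 pages on-call.
No further pages.

4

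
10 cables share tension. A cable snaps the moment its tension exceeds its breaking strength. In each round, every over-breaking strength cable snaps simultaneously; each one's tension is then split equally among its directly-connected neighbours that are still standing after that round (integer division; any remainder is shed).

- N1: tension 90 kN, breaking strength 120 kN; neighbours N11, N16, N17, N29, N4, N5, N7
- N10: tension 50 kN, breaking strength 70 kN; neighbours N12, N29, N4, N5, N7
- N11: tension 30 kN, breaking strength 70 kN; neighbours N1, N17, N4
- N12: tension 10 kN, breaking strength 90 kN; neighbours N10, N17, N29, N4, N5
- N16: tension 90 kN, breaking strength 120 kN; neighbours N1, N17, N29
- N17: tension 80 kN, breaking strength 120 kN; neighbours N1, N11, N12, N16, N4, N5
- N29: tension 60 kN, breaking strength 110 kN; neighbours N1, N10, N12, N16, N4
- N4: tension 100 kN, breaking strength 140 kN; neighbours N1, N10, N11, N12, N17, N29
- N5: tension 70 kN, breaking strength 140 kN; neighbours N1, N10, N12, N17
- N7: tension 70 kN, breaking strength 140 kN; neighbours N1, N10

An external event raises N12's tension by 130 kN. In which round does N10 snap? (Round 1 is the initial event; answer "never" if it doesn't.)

2

Round 1 — N12 at 140 > 90. N12 snaps.
  N12 sheds 140 kN to N10, N17, N29, N4, N5: 28 each.
    N10: 50+28 = 78 > 70
    N17: 80+28 = 108 ≤ 120
    N29: 60+28 = 88 ≤ 110
    N4: 100+28 = 128 ≤ 140
    N5: 70+28 = 98 ≤ 140
Round 2 — N10 snaps.
  N10 sheds 78 kN to N29, N4, N5, N7: 19 each (2 lost).
    N29: 88+19 = 107 ≤ 110
    N4: 128+19 = 147 > 140
    N5: 98+19 = 117 ≤ 140
    N7: 70+19 = 89 ≤ 140
Round 3 — N4 snaps.
  N4 sheds 147 kN to N1, N11, N17, N29: 36 each (3 lost).
    N1: 90+36 = 126 > 120
    N11: 30+36 = 66 ≤ 70
    N17: 108+36 = 144 > 120
    N29: 107+36 = 143 > 110
Round 4 — N1, N17, N29 snap.
  N1 sheds 126 kN to N11, N16, N5, N7: 31 each (2 lost).
    N11: 66+31 = 97 > 70
    N16: 90+31 = 121 > 120
    N5: 117+31 = 148 > 140
    N7: 89+31 = 120 ≤ 140
  N17 sheds 144 kN to N11, N16, N5: 48 each.
    N11: 97+48 = 145 > 70
    N16: 121+48 = 169 > 120
    N5: 148+48 = 196 > 140
  N29 sheds 143 kN to N16: 143 each.
    N16: 169+143 = 312 > 120
Round 5 — N11, N16, N5 snap.
  N11 sheds 145 kN: no online neighbours, lost.
  N16 sheds 312 kN: no online neighbours, lost.
  N5 sheds 196 kN: no online neighbours, lost.
No further breaks.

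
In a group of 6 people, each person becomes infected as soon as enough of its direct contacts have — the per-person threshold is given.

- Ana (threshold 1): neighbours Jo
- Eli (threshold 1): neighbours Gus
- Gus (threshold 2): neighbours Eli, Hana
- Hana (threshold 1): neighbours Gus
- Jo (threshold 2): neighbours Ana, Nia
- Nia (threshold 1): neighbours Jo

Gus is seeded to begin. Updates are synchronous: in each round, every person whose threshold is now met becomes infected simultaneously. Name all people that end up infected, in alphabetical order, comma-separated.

Eli, Gus, Hana

Round 1 — Gus becomes infected (initial).
Round 2 — checking thresholds:
  Eli: 1 of 1 neighbours ≥ 1, becomes infected.
  Hana: 1 of 1 neighbours ≥ 1, becomes infected.
Round 3 — no new infections; cascade stops.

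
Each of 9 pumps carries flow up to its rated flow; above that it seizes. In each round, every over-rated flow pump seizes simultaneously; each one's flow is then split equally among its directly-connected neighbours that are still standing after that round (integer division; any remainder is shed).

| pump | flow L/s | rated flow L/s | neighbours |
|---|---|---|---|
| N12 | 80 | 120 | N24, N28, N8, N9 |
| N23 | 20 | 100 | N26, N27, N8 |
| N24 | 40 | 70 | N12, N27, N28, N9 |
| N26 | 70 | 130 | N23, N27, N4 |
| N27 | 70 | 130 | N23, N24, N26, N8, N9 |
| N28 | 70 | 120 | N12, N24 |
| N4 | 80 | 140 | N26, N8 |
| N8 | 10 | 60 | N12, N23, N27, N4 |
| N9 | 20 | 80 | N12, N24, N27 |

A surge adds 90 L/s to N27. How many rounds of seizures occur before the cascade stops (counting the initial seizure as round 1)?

2

Round 1 — N27 at 160 > 130. N27 seizes.
  N27 sheds 160 L/s to N23, N24, N26, N8, N9: 32 each.
    N23: 20+32 = 52 ≤ 100
    N24: 40+32 = 72 > 70
    N26: 70+32 = 102 ≤ 130
    N8: 10+32 = 42 ≤ 60
    N9: 20+32 = 52 ≤ 80
Round 2 — N24 seizes.
  N24 sheds 72 L/s to N12, N28, N9: 24 each.
    N12: 80+24 = 104 ≤ 120
    N28: 70+24 = 94 ≤ 120
    N9: 52+24 = 76 ≤ 80
No further seizures.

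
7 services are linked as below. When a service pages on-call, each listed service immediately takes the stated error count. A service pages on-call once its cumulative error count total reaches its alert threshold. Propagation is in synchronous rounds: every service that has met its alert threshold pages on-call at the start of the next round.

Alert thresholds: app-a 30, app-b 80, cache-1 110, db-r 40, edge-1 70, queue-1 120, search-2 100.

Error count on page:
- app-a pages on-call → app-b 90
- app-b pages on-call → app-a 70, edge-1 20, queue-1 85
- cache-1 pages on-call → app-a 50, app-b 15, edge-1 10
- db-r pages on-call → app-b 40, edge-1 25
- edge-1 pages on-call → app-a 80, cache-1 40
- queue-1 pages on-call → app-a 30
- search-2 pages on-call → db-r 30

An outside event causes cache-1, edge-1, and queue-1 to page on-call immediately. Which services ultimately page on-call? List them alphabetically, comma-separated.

Round 1 — cache-1, edge-1, queue-1 page on-call (initial).
  app-a: +50+80+30 → 160 ≥ 30
  app-b: +15 → 15 < 80
Round 2 — app-a pages on-call.
  app-b: +90 → 105 ≥ 80
Round 3 — app-b pages on-call.
No further pages.

app-a, app-b, cache-1, edge-1, queue-1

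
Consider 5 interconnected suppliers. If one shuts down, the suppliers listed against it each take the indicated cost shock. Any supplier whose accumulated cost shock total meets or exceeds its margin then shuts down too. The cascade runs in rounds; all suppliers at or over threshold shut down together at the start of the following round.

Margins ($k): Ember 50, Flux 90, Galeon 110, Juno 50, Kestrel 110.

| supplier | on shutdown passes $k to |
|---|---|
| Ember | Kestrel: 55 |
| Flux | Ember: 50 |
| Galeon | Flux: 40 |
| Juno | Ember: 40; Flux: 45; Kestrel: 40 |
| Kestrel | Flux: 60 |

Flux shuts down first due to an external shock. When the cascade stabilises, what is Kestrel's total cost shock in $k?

Round 1 — Flux shuts down (initial).
  Ember: +50 → 50 ≥ 50
Round 2 — Ember shuts down.
  Kestrel: +55 → 55 < 110
No further shutdowns.

55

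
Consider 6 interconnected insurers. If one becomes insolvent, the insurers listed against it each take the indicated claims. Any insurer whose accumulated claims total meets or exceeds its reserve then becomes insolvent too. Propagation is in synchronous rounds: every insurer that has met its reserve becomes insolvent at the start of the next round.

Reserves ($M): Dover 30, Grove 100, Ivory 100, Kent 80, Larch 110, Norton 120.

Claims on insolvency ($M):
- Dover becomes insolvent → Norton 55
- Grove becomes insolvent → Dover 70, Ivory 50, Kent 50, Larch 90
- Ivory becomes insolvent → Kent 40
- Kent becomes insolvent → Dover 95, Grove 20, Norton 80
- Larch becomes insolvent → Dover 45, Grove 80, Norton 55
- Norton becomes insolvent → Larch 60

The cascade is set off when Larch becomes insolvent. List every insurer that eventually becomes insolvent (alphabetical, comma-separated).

Dover, Larch

Round 1 — Larch becomes insolvent (initial).
  Dover: +45 → 45 ≥ 30
  Grove: +80 → 80 < 100
  Norton: +55 → 55 < 120
Round 2 — Dover becomes insolvent.
  Norton: +55 → 110 < 120
No further insolvencies.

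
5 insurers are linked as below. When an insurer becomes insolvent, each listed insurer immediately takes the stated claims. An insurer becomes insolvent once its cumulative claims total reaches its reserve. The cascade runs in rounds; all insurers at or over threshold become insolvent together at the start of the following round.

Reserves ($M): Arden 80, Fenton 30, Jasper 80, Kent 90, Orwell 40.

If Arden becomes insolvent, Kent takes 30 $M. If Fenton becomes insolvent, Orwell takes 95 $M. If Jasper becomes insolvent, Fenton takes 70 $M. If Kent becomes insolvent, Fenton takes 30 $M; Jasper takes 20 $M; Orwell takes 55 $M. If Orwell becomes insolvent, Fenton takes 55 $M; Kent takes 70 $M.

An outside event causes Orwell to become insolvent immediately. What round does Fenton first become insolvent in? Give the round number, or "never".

2

Round 1 — Orwell becomes insolvent (initial).
  Fenton: +55 → 55 ≥ 30
  Kent: +70 → 70 < 90
Round 2 — Fenton becomes insolvent.
No further insolvencies.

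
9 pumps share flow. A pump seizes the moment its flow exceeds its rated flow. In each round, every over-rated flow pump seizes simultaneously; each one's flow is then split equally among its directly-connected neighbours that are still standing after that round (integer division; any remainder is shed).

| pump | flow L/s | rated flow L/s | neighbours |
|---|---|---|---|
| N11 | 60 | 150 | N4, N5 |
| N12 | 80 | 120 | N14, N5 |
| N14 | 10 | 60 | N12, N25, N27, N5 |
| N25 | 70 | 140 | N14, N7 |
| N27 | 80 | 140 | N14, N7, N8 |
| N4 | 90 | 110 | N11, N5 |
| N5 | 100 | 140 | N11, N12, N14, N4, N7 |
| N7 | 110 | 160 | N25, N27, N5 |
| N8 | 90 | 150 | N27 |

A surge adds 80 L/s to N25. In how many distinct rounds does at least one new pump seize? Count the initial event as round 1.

5

Round 1 — N25 at 150 > 140. N25 seizes.
  N25 sheds 150 L/s to N14, N7: 75 each.
    N14: 10+75 = 85 > 60
    N7: 110+75 = 185 > 160
Round 2 — N14, N7 seize.
  N14 sheds 85 L/s to N12, N27, N5: 28 each (1 lost).
    N12: 80+28 = 108 ≤ 120
    N27: 80+28 = 108 ≤ 140
    N5: 100+28 = 128 ≤ 140
  N7 sheds 185 L/s to N27, N5: 92 each (1 lost).
    N27: 108+92 = 200 > 140
    N5: 128+92 = 220 > 140
Round 3 — N27, N5 seize.
  N27 sheds 200 L/s to N8: 200 each.
    N8: 90+200 = 290 > 150
  N5 sheds 220 L/s to N11, N12, N4: 73 each (1 lost).
    N11: 60+73 = 133 ≤ 150
    N12: 108+73 = 181 > 120
    N4: 90+73 = 163 > 110
Round 4 — N12, N4, N8 seize.
  N12 sheds 181 L/s: no online neighbours, lost.
  N4 sheds 163 L/s to N11: 163 each.
    N11: 133+163 = 296 > 150
  N8 sheds 290 L/s: no online neighbours, lost.
Round 5 — N11 seizes.
  N11 sheds 296 L/s: no online neighbours, lost.
No further seizures.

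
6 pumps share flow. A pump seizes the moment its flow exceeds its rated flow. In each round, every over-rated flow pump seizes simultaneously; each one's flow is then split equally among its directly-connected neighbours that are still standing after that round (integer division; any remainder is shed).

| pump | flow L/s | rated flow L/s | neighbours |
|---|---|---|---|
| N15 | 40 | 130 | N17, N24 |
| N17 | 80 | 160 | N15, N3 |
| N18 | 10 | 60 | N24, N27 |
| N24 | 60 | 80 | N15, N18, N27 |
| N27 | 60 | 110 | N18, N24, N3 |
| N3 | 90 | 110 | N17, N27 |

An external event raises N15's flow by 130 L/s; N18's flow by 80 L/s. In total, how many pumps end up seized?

6

Round 1 — N15 at 170 > 130; N18 at 90 > 60. N15, N18 seize.
  N15 sheds 170 L/s to N17, N24: 85 each.
    N17: 80+85 = 165 > 160
    N24: 60+85 = 145 > 80
  N18 sheds 90 L/s to N24, N27: 45 each.
    N24: 145+45 = 190 > 80
    N27: 60+45 = 105 ≤ 110
Round 2 — N17, N24 seize.
  N17 sheds 165 L/s to N3: 165 each.
    N3: 90+165 = 255 > 110
  N24 sheds 190 L/s to N27: 190 each.
    N27: 105+190 = 295 > 110
Round 3 — N27, N3 seize.
  N27 sheds 295 L/s: no online neighbours, lost.
  N3 sheds 255 L/s: no online neighbours, lost.
No further seizures.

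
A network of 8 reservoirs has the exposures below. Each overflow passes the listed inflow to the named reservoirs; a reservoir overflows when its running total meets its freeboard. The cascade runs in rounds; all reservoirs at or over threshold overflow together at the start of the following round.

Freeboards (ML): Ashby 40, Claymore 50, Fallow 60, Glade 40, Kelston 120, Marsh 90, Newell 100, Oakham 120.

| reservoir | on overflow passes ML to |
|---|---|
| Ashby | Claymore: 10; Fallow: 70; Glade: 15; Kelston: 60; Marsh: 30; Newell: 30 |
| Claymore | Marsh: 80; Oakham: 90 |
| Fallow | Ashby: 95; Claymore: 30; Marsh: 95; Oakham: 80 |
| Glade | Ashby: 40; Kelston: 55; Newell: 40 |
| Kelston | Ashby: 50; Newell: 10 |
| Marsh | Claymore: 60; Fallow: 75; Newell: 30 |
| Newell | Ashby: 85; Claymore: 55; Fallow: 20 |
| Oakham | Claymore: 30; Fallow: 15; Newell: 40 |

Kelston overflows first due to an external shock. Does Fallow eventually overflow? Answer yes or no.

yes

Round 1 — Kelston overflows (initial).
  Ashby: +50 → 50 ≥ 40
  Newell: +10 → 10 < 100
Round 2 — Ashby overflows.
  Claymore: +10 → 10 < 50
  Fallow: +70 → 70 ≥ 60
  Glade: +15 → 15 < 40
  Marsh: +30 → 30 < 90
  Newell: +30 → 40 < 100
Round 3 — Fallow overflows.
  Claymore: +30 → 40 < 50
  Marsh: +95 → 125 ≥ 90
  Oakham: +80 → 80 < 120
Round 4 — Marsh overflows.
  Claymore: +60 → 100 ≥ 50
  Newell: +30 → 70 < 100
Round 5 — Claymore overflows.
  Oakham: +90 → 170 ≥ 120
Round 6 — Oakham overflows.
  Newell: +40 → 110 ≥ 100
Round 7 — Newell overflows.
No further overflows.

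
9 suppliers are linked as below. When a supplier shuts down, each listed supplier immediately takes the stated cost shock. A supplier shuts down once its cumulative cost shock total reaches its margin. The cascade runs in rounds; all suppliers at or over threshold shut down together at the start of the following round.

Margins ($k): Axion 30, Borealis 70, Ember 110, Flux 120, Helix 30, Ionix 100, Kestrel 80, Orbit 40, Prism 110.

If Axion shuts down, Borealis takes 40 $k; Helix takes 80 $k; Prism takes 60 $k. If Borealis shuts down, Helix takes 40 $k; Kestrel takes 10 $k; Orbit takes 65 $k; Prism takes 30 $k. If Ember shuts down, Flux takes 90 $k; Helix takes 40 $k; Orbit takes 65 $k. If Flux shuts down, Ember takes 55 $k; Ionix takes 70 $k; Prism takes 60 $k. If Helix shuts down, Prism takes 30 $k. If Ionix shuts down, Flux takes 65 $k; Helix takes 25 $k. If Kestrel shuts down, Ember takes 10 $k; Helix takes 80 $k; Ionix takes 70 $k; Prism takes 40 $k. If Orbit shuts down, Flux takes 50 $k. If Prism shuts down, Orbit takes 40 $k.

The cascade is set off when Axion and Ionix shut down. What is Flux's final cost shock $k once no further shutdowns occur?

Round 1 — Axion, Ionix shut down (initial).
  Borealis: +40 → 40 < 70
  Flux: +65 → 65 < 120
  Helix: +80+25 → 105 ≥ 30
  Prism: +60 → 60 < 110
Round 2 — Helix shuts down.
  Prism: +30 → 90 < 110
No further shutdowns.

65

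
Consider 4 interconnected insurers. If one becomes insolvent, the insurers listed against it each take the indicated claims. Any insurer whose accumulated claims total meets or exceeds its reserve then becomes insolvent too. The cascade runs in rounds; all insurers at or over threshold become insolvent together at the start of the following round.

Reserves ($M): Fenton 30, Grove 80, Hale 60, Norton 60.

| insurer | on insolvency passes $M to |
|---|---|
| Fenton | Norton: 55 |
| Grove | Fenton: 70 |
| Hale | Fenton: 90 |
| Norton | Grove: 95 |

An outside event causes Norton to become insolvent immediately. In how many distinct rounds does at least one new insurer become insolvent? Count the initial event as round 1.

Round 1 — Norton becomes insolvent (initial).
  Grove: +95 → 95 ≥ 80
Round 2 — Grove becomes insolvent.
  Fenton: +70 → 70 ≥ 30
Round 3 — Fenton becomes insolvent.
No further insolvencies.

3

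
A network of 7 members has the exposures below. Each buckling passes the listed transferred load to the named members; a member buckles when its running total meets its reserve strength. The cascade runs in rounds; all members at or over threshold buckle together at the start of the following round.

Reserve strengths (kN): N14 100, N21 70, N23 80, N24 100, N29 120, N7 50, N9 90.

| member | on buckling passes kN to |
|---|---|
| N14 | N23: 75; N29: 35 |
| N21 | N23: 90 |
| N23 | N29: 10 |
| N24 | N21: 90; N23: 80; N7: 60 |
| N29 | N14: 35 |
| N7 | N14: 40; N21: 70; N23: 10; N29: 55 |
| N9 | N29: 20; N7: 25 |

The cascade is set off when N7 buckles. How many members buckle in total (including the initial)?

3

Round 1 — N7 buckles (initial).
  N14: +40 → 40 < 100
  N21: +70 → 70 ≥ 70
  N23: +10 → 10 < 80
  N29: +55 → 55 < 120
Round 2 — N21 buckles.
  N23: +90 → 100 ≥ 80
Round 3 — N23 buckles.
  N29: +10 → 65 < 120
No further bucklings.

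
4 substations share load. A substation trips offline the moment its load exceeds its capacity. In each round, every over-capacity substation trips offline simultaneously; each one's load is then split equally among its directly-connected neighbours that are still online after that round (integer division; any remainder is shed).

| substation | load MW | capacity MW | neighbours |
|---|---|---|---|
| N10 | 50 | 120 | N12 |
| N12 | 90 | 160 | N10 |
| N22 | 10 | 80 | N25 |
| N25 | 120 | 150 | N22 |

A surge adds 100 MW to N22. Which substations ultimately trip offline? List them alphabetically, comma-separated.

N22, N25

Round 1 — N22 at 110 > 80. N22 trips offline.
  N22 sheds 110 MW to N25: 110 each.
    N25: 120+110 = 230 > 150
Round 2 — N25 trips offline.
  N25 sheds 230 MW: no online neighbours, lost.
No further trips.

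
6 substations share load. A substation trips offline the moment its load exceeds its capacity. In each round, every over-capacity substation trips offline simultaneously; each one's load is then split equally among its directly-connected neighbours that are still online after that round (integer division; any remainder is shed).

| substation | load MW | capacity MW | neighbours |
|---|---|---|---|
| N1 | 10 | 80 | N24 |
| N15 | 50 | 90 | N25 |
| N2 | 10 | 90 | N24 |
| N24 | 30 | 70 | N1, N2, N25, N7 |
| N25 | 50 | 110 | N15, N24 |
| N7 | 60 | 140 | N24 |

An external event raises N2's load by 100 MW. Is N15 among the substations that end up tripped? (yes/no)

no

Round 1 — N2 at 110 > 90. N2 trips offline.
  N2 sheds 110 MW to N24: 110 each.
    N24: 30+110 = 140 > 70
Round 2 — N24 trips offline.
  N24 sheds 140 MW to N1, N25, N7: 46 each (2 lost).
    N1: 10+46 = 56 ≤ 80
    N25: 50+46 = 96 ≤ 110
    N7: 60+46 = 106 ≤ 140
No further trips.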